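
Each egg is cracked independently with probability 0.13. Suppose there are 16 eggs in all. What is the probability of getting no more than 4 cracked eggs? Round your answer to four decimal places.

0.9529

X ~ Binomial(16, 0.13); P(X ≤ 4) = Σ C(16,k) p^k (1−p)^(16−k) over k:
  k=0: C(16,0)·0.13^0·0.87^16 = 0.107723
  k=1: C(16,1)·0.13^1·0.87^15 = 0.257544
  k=2: C(16,2)·0.13^2·0.87^14 = 0.288627
  k=3: C(16,3)·0.13^3·0.87^13 = 0.201265
  k=4: C(16,4)·0.13^4·0.87^12 = 0.097741
Total = 0.952901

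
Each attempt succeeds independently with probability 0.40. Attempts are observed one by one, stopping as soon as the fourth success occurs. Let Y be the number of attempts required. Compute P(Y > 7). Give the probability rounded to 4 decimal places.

Needing more than 7 attempts ⇔ fewer than 4 successes in the first 7. With X ~ Binomial(7, 0.40), P(Y > 7) = P(X ≤ 3).
  k=0: C(7,0)·0.40^0·0.60^7 = 0.027994
  k=1: C(7,1)·0.40^1·0.60^6 = 0.130637
  k=2: C(7,2)·0.40^2·0.60^5 = 0.261274
  k=3: C(7,3)·0.40^3·0.60^4 = 0.290304
P(X ≤ 3) = 0.710208

0.7102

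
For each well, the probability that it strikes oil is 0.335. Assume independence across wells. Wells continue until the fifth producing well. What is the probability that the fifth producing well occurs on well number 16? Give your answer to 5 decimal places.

Y = trial on which the fifth success occurs; negative binomial, r=5, p=0.335.
P(Y=16) = C(15,4) · p^5 · (1−p)^11
= 1365 · 0.0042191 · 0.011247 = 0.0647731

0.06477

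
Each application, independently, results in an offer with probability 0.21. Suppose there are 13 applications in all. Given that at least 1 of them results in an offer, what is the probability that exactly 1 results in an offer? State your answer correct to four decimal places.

0.1692

X ~ Binomial(13, 0.21). Want P(X=1 | X≥1) = P(X=1) / P(X≥1).
P(X=1) = C(13,1)·0.21^1·0.79^12 = 0.161320
P(X≥1) = 1 − 0.046682 = 0.953318
Ratio = 0.161320 / 0.953318 = 0.169219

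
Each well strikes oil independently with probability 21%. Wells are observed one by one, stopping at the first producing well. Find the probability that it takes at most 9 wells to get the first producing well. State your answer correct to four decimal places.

Y = number of wells to the first success; geometric, p = 0.21.
P(Y ≤ 9) = 1 − (1−p)^9 = 1 − 0.119852 = 0.880148

0.8801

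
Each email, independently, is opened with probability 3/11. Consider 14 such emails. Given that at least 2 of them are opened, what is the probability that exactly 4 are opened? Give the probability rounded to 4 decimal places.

X ~ Binomial(14, 0.272727). Want P(X=4 | X≥2) = P(X=4) / P(X≥2).
P(X=4) = C(14,4)·0.272727^4·0.727273^10 = 0.229256
P(X≥2) = 1 − 0.011581 − 0.060803 = 0.927616
Ratio = 0.229256 / 0.927616 = 0.247146

0.2471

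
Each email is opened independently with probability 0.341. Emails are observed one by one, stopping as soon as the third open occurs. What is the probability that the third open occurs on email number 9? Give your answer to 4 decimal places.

Y = trial on which the third success occurs; negative binomial, r=3, p=0.341.
P(Y=9) = C(8,2) · p^3 · (1−p)^6
= 28 · 0.039652 · 0.081905 = 0.090936

0.0909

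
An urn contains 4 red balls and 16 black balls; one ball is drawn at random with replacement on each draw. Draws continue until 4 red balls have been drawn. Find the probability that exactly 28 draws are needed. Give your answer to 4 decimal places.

Y = trial on which the fourth success occurs; negative binomial, r=4, p=0.20.
P(Y=28) = C(27,3) · p^4 · (1−p)^24
= 2925 · 0.0016 · 0.0047224 = 0.022101

0.0221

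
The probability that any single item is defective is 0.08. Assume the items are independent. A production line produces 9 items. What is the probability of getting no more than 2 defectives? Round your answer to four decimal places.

X ~ Binomial(9, 0.08); P(X ≤ 2) = Σ C(9,k) p^k (1−p)^(9−k) over k:
  k=0: C(9,0)·0.08^0·0.92^9 = 0.472161
  k=1: C(9,1)·0.08^1·0.92^8 = 0.369518
  k=2: C(9,2)·0.08^2·0.92^7 = 0.128528
Total = 0.970207

0.9702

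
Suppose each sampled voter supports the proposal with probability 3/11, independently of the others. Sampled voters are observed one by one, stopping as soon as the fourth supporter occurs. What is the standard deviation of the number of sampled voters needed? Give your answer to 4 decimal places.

6.2539

Y = total sampled voters until the fourth success; negative binomial with r=4, p=0.272727.
SD(Y) = √[r(1−p)/p²] = √(39.111111) = 6.253888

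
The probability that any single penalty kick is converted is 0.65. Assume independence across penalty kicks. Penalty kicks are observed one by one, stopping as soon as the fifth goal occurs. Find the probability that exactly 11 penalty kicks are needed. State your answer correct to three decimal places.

0.045

Y = trial on which the fifth success occurs; negative binomial, r=5, p=0.65.
P(Y=11) = C(10,4) · p^5 · (1−p)^6
= 210 · 0.11603 · 0.0018383 = 0.04479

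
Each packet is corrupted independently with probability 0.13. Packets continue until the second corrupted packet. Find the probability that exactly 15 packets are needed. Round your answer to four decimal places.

Y = trial on which the second success occurs; negative binomial, r=2, p=0.13.
P(Y=15) = C(14,1) · p^2 · (1−p)^13
= 14 · 0.0169 · 0.16359 = 0.038705

0.0387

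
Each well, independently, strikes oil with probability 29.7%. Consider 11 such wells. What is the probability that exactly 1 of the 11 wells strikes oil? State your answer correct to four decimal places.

0.0963

X ~ Binomial(n=11, p=0.297).
P(X=1) = C(11,1) · p^1 · (1−p)^10
= 11 · 0.297 · 0.029482 = 0.096317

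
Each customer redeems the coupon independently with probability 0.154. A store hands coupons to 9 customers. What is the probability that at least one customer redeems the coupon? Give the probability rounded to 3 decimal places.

P(at least one) = 1 − P(none) = 1 − (1 − 0.154)^9
= 1 − 0.22199 = 0.77801

0.778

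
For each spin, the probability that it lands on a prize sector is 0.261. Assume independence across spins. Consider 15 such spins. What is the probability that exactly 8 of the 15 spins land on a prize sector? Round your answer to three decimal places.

0.017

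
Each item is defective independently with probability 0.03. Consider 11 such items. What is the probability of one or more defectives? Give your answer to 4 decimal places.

P(at least one) = 1 − P(none) = 1 − (1 − 0.03)^11
= 1 − 0.715301 = 0.284699

0.2847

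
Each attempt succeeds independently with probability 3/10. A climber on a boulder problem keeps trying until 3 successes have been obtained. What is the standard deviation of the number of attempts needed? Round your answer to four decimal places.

4.8305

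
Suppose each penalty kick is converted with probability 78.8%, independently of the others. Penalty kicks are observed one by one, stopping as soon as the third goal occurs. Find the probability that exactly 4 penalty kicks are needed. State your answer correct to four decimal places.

Y = trial on which the third success occurs; negative binomial, r=3, p=0.788.
P(Y=4) = C(3,2) · p^3 · (1−p)^1
= 3 · 0.4893 · 0.212 = 0.311197

0.3112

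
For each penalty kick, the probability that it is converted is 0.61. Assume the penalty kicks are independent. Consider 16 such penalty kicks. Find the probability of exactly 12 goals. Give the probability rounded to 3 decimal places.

0.112

X ~ Binomial(n=16, p=0.61).
P(X=12) = C(16,12) · p^12 · (1−p)^4
= 1820 · 0.0026543 · 0.023134 = 0.11176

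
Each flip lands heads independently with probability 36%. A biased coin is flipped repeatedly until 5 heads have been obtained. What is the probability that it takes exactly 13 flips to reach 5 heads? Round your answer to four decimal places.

0.0842

Y = trial on which the fifth success occurs; negative binomial, r=5, p=0.36.
P(Y=13) = C(12,4) · p^5 · (1−p)^8
= 495 · 0.0060466 · 0.028147 = 0.084248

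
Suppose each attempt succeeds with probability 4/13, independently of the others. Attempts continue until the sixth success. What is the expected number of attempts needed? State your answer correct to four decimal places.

19.5000

Y = total attempts until the sixth success; negative binomial with r=6, p=0.307692.
E[Y] = r / p = 6 / 0.307692 = 19.500000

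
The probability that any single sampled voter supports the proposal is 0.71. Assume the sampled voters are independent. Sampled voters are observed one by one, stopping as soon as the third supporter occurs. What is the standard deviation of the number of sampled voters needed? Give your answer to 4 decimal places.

Y = total sampled voters until the third success; negative binomial with r=3, p=0.71.
SD(Y) = √[r(1−p)/p²] = √(1.725848) = 1.313715

1.3137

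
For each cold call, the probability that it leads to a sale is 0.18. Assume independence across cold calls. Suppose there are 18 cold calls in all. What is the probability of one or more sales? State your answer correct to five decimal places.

P(at least one) = 1 − P(none) = 1 − (1 − 0.18)^18
= 1 − 0.0280963 = 0.9719037

0.97190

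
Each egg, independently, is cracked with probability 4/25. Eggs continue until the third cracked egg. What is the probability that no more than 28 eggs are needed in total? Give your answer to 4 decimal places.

0.8480

Finishing within 28 eggs ⇔ at least 3 successes in the first 28. With X ~ Binomial(28, 0.16), P(Y ≤ 28) = 1 − P(X ≤ 2).
  k=0: C(28,0)·0.16^0·0.84^28 = 0.007583
  k=1: C(28,1)·0.16^1·0.84^27 = 0.040441
  k=2: C(28,2)·0.16^2·0.84^26 = 0.103990
1 − 0.152014 = 0.847986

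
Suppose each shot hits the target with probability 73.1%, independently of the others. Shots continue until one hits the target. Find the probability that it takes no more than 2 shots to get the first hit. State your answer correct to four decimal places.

0.9276

Y = number of shots to the first success; geometric, p = 0.731.
P(Y ≤ 2) = 1 − (1−p)^2 = 1 − 0.072361 = 0.927639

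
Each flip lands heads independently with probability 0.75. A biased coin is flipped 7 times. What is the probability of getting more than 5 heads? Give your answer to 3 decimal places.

X ~ Binomial(7, 0.75); P(X ≥ 6) = Σ C(7,k) p^k (1−p)^(7−k) over k:
  k=6: C(7,6)·0.75^6·0.25^1 = 0.31146
  k=7: C(7,7)·0.75^7·0.25^0 = 0.13348
Total = 0.44495

0.445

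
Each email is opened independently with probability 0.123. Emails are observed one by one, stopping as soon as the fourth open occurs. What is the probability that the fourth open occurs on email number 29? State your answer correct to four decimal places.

Y = trial on which the fourth success occurs; negative binomial, r=4, p=0.123.
P(Y=29) = C(28,3) · p^4 · (1−p)^25
= 3276 · 0.00022889 · 0.037583 = 0.028181

0.0282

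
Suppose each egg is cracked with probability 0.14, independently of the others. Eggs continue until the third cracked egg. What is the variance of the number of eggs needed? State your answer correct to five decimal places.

131.63265

Y = total eggs until the third success; negative binomial with r=3, p=0.14.
Var(Y) = r(1−p)/p² = 3·0.86 / 0.14² = 131.6326531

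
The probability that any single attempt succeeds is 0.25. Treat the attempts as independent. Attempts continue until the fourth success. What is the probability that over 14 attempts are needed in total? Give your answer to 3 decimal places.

Needing more than 14 attempts ⇔ fewer than 4 successes in the first 14. With X ~ Binomial(14, 0.25), P(Y > 14) = P(X ≤ 3).
  k=0: C(14,0)·0.25^0·0.75^14 = 0.01782
  k=1: C(14,1)·0.25^1·0.75^13 = 0.08315
  k=2: C(14,2)·0.25^2·0.75^12 = 0.18016
  k=3: C(14,3)·0.25^3·0.75^11 = 0.24021
P(X ≤ 3) = 0.52134

0.521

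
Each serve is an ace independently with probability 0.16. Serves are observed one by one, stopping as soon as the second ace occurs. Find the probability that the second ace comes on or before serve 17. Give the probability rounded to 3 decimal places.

Finishing within 17 serves ⇔ at least 2 successes in the first 17. With X ~ Binomial(17, 0.16), P(Y ≤ 17) = 1 − P(X ≤ 1).
  k=0: C(17,0)·0.16^0·0.84^17 = 0.05161
  k=1: C(17,1)·0.16^1·0.84^16 = 0.16712
1 − 0.21874 = 0.78126

0.781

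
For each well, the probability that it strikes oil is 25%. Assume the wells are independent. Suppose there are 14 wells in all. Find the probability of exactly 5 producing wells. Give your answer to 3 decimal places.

0.147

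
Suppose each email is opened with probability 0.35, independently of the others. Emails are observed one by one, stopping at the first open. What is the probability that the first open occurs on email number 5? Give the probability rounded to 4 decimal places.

Geometric (trials to first success), p = 0.35.
P(Y = 5) = (1−p)^4 · p = 0.17851 · 0.35 = 0.062477

0.0625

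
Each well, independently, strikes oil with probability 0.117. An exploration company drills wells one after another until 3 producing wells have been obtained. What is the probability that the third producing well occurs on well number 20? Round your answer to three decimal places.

0.033

Y = trial on which the third success occurs; negative binomial, r=3, p=0.117.
P(Y=20) = C(19,2) · p^3 · (1−p)^17
= 171 · 0.0016016 · 0.1206 = 0.03303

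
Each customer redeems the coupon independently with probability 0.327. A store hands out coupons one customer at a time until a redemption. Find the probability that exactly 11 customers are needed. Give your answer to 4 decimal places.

Geometric (trials to first success), p = 0.327.
P(Y = 11) = (1−p)^10 · p = 0.019061 · 0.327 = 0.006233

0.0062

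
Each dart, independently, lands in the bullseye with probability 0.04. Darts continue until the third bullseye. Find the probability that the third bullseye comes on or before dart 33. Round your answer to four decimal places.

Finishing within 33 darts ⇔ at least 3 successes in the first 33. With X ~ Binomial(33, 0.04), P(Y ≤ 33) = 1 − P(X ≤ 2).
  k=0: C(33,0)·0.04^0·0.96^33 = 0.259986
  k=1: C(33,1)·0.04^1·0.96^32 = 0.357481
  k=2: C(33,2)·0.04^2·0.96^31 = 0.238321
1 − 0.855789 = 0.144211

0.1442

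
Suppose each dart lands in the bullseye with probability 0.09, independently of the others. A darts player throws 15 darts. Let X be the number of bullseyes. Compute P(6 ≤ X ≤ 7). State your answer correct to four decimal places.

0.0013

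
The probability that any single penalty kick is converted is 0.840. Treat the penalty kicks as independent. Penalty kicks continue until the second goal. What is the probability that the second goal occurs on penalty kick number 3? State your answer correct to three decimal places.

0.226

Y = trial on which the second success occurs; negative binomial, r=2, p=0.84.
P(Y=3) = C(2,1) · p^2 · (1−p)^1
= 2 · 0.7056 · 0.16 = 0.22579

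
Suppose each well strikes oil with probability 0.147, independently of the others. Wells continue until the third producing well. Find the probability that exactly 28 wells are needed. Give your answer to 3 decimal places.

0.021

Y = trial on which the third success occurs; negative binomial, r=3, p=0.147.
P(Y=28) = C(27,2) · p^3 · (1−p)^25
= 351 · 0.0031765 · 0.018781 = 0.02094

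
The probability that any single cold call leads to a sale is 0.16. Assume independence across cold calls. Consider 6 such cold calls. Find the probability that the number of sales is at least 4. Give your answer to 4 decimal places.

X ~ Binomial(6, 0.16); P(X ≥ 4) = Σ C(6,k) p^k (1−p)^(6−k) over k:
  k=4: C(6,4)·0.16^4·0.84^2 = 0.006936
  k=5: C(6,5)·0.16^5·0.84^1 = 0.000528
  k=6: C(6,6)·0.16^6·0.84^0 = 0.000017
Total = 0.007482

0.0075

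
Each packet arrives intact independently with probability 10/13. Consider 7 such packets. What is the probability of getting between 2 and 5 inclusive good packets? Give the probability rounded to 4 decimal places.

0.5051

X ~ Binomial(7, 0.769231); P(2 ≤ X ≤ 5) = Σ C(7,k) p^k (1−p)^(7−k) over k:
  k=2: C(7,2)·0.769231^2·0.230769^5 = 0.008132
  k=3: C(7,3)·0.769231^3·0.230769^4 = 0.045180
  k=4: C(7,4)·0.769231^4·0.230769^3 = 0.150601
  k=5: C(7,5)·0.769231^5·0.230769^2 = 0.301202
Total = 0.505116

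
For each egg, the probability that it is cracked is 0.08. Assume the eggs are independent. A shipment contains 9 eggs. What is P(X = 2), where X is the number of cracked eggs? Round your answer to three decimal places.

X ~ Binomial(n=9, p=0.08).
P(X=2) = C(9,2) · p^2 · (1−p)^7
= 36 · 0.0064 · 0.55785 = 0.12853

0.129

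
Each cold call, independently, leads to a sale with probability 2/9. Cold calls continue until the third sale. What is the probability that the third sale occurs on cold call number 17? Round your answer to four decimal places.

0.0390

Y = trial on which the third success occurs; negative binomial, r=3, p=0.222222.
P(Y=17) = C(16,2) · p^3 · (1−p)^14
= 120 · 0.010974 · 0.029647 = 0.039041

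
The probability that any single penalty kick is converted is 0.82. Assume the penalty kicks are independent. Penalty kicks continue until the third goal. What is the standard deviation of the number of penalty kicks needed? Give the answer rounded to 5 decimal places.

Y = total penalty kicks until the third success; negative binomial with r=3, p=0.82.
SD(Y) = √[r(1−p)/p²] = √(0.8030934) = 0.8961548

0.89615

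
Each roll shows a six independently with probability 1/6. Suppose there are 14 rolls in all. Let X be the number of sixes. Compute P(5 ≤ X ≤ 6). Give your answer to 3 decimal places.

0.065

X ~ Binomial(14, 0.166667); P(5 ≤ X ≤ 6) = Σ C(14,k) p^k (1−p)^(14−k) over k:
  k=5: C(14,5)·0.166667^5·0.833333^9 = 0.04990
  k=6: C(14,6)·0.166667^6·0.833333^8 = 0.01497
Total = 0.06487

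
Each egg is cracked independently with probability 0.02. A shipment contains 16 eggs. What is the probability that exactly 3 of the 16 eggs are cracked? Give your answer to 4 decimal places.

0.0034

X ~ Binomial(n=16, p=0.02).
P(X=3) = C(16,3) · p^3 · (1−p)^13
= 560 · 8e-06 · 0.76902 = 0.003445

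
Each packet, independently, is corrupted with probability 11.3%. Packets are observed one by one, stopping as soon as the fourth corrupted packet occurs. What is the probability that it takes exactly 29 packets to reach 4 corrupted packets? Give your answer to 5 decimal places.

Y = trial on which the fourth success occurs; negative binomial, r=4, p=0.113.
P(Y=29) = C(28,3) · p^4 · (1−p)^25
= 3276 · 0.00016305 · 0.049899 = 0.0266531

0.02665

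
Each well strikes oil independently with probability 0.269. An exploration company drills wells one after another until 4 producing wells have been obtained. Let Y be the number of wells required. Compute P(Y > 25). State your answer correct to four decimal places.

Needing more than 25 wells ⇔ fewer than 4 successes in the first 25. With X ~ Binomial(25, 0.269), P(Y > 25) = P(X ≤ 3).
  k=0: C(25,0)·0.269^0·0.731^25 = 0.000396
  k=1: C(25,1)·0.269^1·0.731^24 = 0.003645
  k=2: C(25,2)·0.269^2·0.731^23 = 0.016096
  k=3: C(25,3)·0.269^3·0.731^22 = 0.045412
P(X ≤ 3) = 0.065549

0.0655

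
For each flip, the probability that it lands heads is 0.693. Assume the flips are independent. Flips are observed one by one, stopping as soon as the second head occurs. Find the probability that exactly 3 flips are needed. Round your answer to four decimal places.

0.2949

Y = trial on which the second success occurs; negative binomial, r=2, p=0.693.
P(Y=3) = C(2,1) · p^2 · (1−p)^1
= 2 · 0.48025 · 0.307 = 0.294873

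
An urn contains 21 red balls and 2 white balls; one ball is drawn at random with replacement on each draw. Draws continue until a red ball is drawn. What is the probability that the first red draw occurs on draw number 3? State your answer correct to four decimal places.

Geometric (trials to first success), p = 0.913043.
P(Y = 3) = (1−p)^2 · p = 0.0075614 · 0.913043 = 0.006904

0.0069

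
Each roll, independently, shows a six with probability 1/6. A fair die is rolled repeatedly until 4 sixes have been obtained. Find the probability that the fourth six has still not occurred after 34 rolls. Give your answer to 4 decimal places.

Needing more than 34 rolls ⇔ fewer than 4 successes in the first 34. With X ~ Binomial(34, 0.166667), P(Y > 34) = P(X ≤ 3).
  k=0: C(34,0)·0.166667^0·0.833333^34 = 0.002032
  k=1: C(34,1)·0.166667^1·0.833333^33 = 0.013815
  k=2: C(34,2)·0.166667^2·0.833333^32 = 0.045589
  k=3: C(34,3)·0.166667^3·0.833333^31 = 0.097257
P(X ≤ 3) = 0.158692

0.1587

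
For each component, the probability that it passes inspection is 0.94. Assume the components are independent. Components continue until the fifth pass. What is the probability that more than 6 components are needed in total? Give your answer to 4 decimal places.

0.0459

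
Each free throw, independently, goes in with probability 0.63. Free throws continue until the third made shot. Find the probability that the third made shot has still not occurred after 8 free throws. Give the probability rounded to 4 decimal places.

Needing more than 8 free throws ⇔ fewer than 3 successes in the first 8. With X ~ Binomial(8, 0.63), P(Y > 8) = P(X ≤ 2).
  k=0: C(8,0)·0.63^0·0.37^8 = 0.000351
  k=1: C(8,1)·0.63^1·0.37^7 = 0.004785
  k=2: C(8,2)·0.63^2·0.37^6 = 0.028513
P(X ≤ 2) = 0.033649

0.0336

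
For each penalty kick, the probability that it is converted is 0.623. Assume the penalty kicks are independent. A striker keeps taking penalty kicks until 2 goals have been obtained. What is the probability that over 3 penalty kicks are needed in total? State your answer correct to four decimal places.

Needing more than 3 penalty kicks ⇔ fewer than 2 successes in the first 3. With X ~ Binomial(3, 0.623), P(Y > 3) = P(X ≤ 1).
  k=0: C(3,0)·0.623^0·0.377^3 = 0.053583
  k=1: C(3,1)·0.623^1·0.377^2 = 0.265639
P(X ≤ 1) = 0.319222

0.3192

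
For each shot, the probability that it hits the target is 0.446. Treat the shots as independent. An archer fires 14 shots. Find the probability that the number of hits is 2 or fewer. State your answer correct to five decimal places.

0.01828

X ~ Binomial(14, 0.446); P(X ≤ 2) = Σ C(14,k) p^k (1−p)^(14−k) over k:
  k=0: C(14,0)·0.446^0·0.554^14 = 0.0002565
  k=1: C(14,1)·0.446^1·0.554^13 = 0.0028913
  k=2: C(14,2)·0.446^2·0.554^12 = 0.0151296
Total = 0.0182774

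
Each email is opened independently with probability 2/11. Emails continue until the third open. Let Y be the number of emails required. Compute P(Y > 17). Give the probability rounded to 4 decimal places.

Needing more than 17 emails ⇔ fewer than 3 successes in the first 17. With X ~ Binomial(17, 0.181818), P(Y > 17) = P(X ≤ 2).
  k=0: C(17,0)·0.181818^0·0.818182^17 = 0.032995
  k=1: C(17,1)·0.181818^1·0.818182^16 = 0.124647
  k=2: C(17,2)·0.181818^2·0.818182^15 = 0.221595
P(X ≤ 2) = 0.379238

0.3792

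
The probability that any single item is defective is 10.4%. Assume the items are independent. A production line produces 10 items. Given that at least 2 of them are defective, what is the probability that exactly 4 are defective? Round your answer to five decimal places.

X ~ Binomial(10, 0.104). Want P(X=4 | X≥2) = P(X=4) / P(X≥2).
P(X=4) = C(10,4)·0.104^4·0.896^6 = 0.0127116
P(X≥2) = 1 − 0.3334879 − 0.3870842 = 0.2794279
Ratio = 0.0127116 / 0.2794279 = 0.0454916

0.04549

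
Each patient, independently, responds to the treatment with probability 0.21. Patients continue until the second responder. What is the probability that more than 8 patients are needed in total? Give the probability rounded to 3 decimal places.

0.474

Needing more than 8 patients ⇔ fewer than 2 successes in the first 8. With X ~ Binomial(8, 0.21), P(Y > 8) = P(X ≤ 1).
  k=0: C(8,0)·0.21^0·0.79^8 = 0.15171
  k=1: C(8,1)·0.21^1·0.79^7 = 0.32263
P(X ≤ 1) = 0.47434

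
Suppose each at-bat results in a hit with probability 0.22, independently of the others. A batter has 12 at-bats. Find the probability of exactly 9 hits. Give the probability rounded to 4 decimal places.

X ~ Binomial(n=12, p=0.22).
P(X=9) = C(12,9) · p^9 · (1−p)^3
= 220 · 1.2073e-06 · 0.47455 = 0.000126

0.0001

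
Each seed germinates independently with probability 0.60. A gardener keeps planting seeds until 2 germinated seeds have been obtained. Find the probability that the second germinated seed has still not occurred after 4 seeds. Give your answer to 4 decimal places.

Needing more than 4 seeds ⇔ fewer than 2 successes in the first 4. With X ~ Binomial(4, 0.60), P(Y > 4) = P(X ≤ 1).
  k=0: C(4,0)·0.60^0·0.40^4 = 0.025600
  k=1: C(4,1)·0.60^1·0.40^3 = 0.153600
P(X ≤ 1) = 0.179200

0.1792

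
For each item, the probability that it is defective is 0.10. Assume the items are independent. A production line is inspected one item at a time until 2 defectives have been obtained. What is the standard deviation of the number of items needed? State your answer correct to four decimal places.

Y = total items until the second success; negative binomial with r=2, p=0.10.
SD(Y) = √[r(1−p)/p²] = √(180.000000) = 13.416408

13.4164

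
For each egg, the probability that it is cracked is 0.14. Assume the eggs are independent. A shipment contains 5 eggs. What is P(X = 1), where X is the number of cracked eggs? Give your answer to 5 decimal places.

X ~ Binomial(n=5, p=0.14).
P(X=1) = C(5,1) · p^1 · (1−p)^4
= 5 · 0.14 · 0.54701 = 0.3829057

0.38291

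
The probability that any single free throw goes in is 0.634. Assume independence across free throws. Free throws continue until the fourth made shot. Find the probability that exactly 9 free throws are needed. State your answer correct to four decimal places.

0.0594

Y = trial on which the fourth success occurs; negative binomial, r=4, p=0.634.
P(Y=9) = C(8,3) · p^4 · (1−p)^5
= 56 · 0.16157 · 0.0065676 = 0.059422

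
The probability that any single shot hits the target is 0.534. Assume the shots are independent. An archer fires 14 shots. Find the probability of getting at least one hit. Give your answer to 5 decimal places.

0.99998

P(at least one) = 1 − P(none) = 1 − (1 − 0.534)^14
= 1 − 0.0000228 = 0.9999772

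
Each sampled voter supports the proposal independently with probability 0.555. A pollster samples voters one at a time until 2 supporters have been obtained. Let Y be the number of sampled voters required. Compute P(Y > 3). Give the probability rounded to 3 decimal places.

Needing more than 3 sampled voters ⇔ fewer than 2 successes in the first 3. With X ~ Binomial(3, 0.555), P(Y > 3) = P(X ≤ 1).
  k=0: C(3,0)·0.555^0·0.445^3 = 0.08812
  k=1: C(3,1)·0.555^1·0.445^2 = 0.32971
P(X ≤ 1) = 0.41783

0.418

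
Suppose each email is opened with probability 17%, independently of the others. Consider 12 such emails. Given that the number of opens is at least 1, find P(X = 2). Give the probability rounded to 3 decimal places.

X ~ Binomial(12, 0.17). Want P(X=2 | X≥1) = P(X=2) / P(X≥1).
P(X=2) = C(12,2)·0.17^2·0.83^10 = 0.29595
P(X≥1) = 1 − 0.10689 = 0.89311
Ratio = 0.29595 / 0.89311 = 0.33137

0.331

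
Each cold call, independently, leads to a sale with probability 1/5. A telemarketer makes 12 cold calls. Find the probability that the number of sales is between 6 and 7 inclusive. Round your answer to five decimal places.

X ~ Binomial(12, 0.20); P(6 ≤ X ≤ 7) = Σ C(12,k) p^k (1−p)^(12−k) over k:
  k=6: C(12,6)·0.20^6·0.80^6 = 0.0155021
  k=7: C(12,7)·0.20^7·0.80^5 = 0.0033219
Total = 0.0188240

0.01882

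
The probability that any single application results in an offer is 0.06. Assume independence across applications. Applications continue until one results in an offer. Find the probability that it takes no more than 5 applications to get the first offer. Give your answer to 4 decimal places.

Y = number of applications to the first success; geometric, p = 0.06.
P(Y ≤ 5) = 1 − (1−p)^5 = 1 − 0.733904 = 0.266096

0.2661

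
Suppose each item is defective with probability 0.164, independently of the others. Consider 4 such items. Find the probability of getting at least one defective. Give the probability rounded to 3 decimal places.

0.512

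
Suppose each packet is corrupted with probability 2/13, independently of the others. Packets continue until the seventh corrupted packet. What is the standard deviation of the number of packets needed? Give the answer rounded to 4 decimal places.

15.8193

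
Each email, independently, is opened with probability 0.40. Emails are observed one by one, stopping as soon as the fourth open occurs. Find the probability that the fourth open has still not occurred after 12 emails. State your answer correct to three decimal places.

Needing more than 12 emails ⇔ fewer than 4 successes in the first 12. With X ~ Binomial(12, 0.40), P(Y > 12) = P(X ≤ 3).
  k=0: C(12,0)·0.40^0·0.60^12 = 0.00218
  k=1: C(12,1)·0.40^1·0.60^11 = 0.01741
  k=2: C(12,2)·0.40^2·0.60^10 = 0.06385
  k=3: C(12,3)·0.40^3·0.60^9 = 0.14189
P(X ≤ 3) = 0.22534

0.225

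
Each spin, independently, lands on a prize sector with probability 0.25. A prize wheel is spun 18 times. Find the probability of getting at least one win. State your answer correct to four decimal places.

P(at least one) = 1 − P(none) = 1 − (1 − 0.25)^18
= 1 − 0.005638 = 0.994362

0.9944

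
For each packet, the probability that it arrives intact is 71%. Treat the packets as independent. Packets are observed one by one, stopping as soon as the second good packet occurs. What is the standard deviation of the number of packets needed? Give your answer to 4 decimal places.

1.0726

Y = total packets until the second success; negative binomial with r=2, p=0.71.
SD(Y) = √[r(1−p)/p²] = √(1.150565) = 1.072644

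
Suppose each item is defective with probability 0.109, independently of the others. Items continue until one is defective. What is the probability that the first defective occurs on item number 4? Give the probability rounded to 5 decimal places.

0.07710

Geometric (trials to first success), p = 0.109.
P(Y = 4) = (1−p)^3 · p = 0.70735 · 0.109 = 0.0771009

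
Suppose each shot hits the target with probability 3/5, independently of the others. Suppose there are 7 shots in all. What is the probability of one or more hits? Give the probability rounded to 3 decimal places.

P(at least one) = 1 − P(none) = 1 − (1 − 0.60)^7
= 1 − 0.00164 = 0.99836

0.998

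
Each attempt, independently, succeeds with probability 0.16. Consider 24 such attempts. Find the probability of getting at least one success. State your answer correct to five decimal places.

0.98477

P(at least one) = 1 − P(none) = 1 − (1 − 0.16)^24
= 1 − 0.0152301 = 0.9847699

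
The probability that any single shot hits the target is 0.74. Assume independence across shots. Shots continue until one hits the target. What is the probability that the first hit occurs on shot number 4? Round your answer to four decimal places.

Geometric (trials to first success), p = 0.74.
P(Y = 4) = (1−p)^3 · p = 0.017576 · 0.74 = 0.013006

0.0130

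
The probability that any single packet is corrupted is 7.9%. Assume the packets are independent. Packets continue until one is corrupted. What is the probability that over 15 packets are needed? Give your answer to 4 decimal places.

0.2910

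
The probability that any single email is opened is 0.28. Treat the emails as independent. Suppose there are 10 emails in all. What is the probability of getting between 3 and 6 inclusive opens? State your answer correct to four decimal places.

X ~ Binomial(10, 0.28); P(3 ≤ X ≤ 6) = Σ C(10,k) p^k (1−p)^(10−k) over k:
  k=3: C(10,3)·0.28^3·0.72^7 = 0.264230
  k=4: C(10,4)·0.28^4·0.72^6 = 0.179823
  k=5: C(10,5)·0.28^5·0.72^5 = 0.083918
  k=6: C(10,6)·0.28^6·0.72^4 = 0.027196
Total = 0.555167

0.5552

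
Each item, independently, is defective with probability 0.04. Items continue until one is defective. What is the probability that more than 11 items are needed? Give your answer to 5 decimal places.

0.63824

Y = number of items to the first success; geometric, p = 0.04.
P(Y > 11) = P(first 11 all fail) = (1−p)^11 = 0.6382393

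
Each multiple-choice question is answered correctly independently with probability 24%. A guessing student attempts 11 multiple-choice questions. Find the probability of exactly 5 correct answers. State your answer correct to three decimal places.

X ~ Binomial(n=11, p=0.24).
P(X=5) = C(11,5) · p^5 · (1−p)^6
= 462 · 0.00079626 · 0.1927 = 0.07089

0.071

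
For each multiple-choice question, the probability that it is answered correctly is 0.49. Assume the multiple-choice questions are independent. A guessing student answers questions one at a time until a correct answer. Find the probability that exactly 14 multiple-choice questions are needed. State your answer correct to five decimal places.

0.00008

Geometric (trials to first success), p = 0.49.
P(Y = 14) = (1−p)^13 · p = 0.00015791 · 0.49 = 0.0000774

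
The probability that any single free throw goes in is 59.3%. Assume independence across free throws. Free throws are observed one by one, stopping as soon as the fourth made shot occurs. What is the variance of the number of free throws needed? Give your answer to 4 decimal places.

Y = total free throws until the fourth success; negative binomial with r=4, p=0.593.
Var(Y) = r(1−p)/p² = 4·0.407 / 0.593² = 4.629616

4.6296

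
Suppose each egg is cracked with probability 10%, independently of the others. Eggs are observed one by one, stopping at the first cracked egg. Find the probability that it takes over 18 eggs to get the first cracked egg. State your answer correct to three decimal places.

Y = number of eggs to the first success; geometric, p = 0.10.
P(Y > 18) = P(first 18 all fail) = (1−p)^18 = 0.15009

0.150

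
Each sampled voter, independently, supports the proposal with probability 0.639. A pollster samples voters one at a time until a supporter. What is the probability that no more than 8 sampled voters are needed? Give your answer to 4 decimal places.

0.9997

Y = number of sampled voters to the first success; geometric, p = 0.639.
P(Y ≤ 8) = 1 − (1−p)^8 = 1 − 0.000288 = 0.999712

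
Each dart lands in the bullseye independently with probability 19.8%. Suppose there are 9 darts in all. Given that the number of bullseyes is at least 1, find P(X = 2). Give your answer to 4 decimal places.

0.3491

X ~ Binomial(9, 0.198). Want P(X=2 | X≥1) = P(X=2) / P(X≥1).
P(X=2) = C(9,2)·0.198^2·0.802^7 = 0.301199
P(X≥1) = 1 − 0.137268 = 0.862732
Ratio = 0.301199 / 0.862732 = 0.349122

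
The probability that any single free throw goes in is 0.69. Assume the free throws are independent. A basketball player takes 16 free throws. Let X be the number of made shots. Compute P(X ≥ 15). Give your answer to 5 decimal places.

X ~ Binomial(16, 0.69); P(X ≥ 15) = Σ C(16,k) p^k (1−p)^(16−k) over k:
  k=15: C(16,15)·0.69^15·0.31^1 = 0.0189766
  k=16: C(16,16)·0.69^16·0.31^0 = 0.0026399
Total = 0.0216165

0.02162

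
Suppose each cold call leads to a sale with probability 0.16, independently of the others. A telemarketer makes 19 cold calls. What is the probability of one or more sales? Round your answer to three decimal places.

P(at least one) = 1 − P(none) = 1 − (1 − 0.16)^19
= 1 − 0.03642 = 0.96358

0.964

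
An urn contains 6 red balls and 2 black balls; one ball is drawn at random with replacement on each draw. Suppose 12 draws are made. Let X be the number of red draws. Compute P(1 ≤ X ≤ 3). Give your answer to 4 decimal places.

0.0004

X ~ Binomial(12, 0.75); P(1 ≤ X ≤ 3) = Σ C(12,k) p^k (1−p)^(12−k) over k:
  k=1: C(12,1)·0.75^1·0.25^11 = 0.000002
  k=2: C(12,2)·0.75^2·0.25^10 = 0.000035
  k=3: C(12,3)·0.75^3·0.25^9 = 0.000354
Total = 0.000392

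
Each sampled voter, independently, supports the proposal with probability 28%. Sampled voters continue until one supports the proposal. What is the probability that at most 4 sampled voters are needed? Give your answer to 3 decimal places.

Y = number of sampled voters to the first success; geometric, p = 0.28.
P(Y ≤ 4) = 1 − (1−p)^4 = 1 − 0.26874 = 0.73126

0.731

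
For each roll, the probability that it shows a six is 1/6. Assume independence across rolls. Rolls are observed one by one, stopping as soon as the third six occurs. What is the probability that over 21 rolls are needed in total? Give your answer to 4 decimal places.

Needing more than 21 rolls ⇔ fewer than 3 successes in the first 21. With X ~ Binomial(21, 0.166667), P(Y > 21) = P(X ≤ 2).
  k=0: C(21,0)·0.166667^0·0.833333^21 = 0.021737
  k=1: C(21,1)·0.166667^1·0.833333^20 = 0.091294
  k=2: C(21,2)·0.166667^2·0.833333^19 = 0.182588
P(X ≤ 2) = 0.295619

0.2956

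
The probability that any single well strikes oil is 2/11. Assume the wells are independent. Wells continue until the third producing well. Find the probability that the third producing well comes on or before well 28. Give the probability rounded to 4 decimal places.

0.9060

Finishing within 28 wells ⇔ at least 3 successes in the first 28. With X ~ Binomial(28, 0.181818), P(Y ≤ 28) = 1 − P(X ≤ 2).
  k=0: C(28,0)·0.181818^0·0.818182^28 = 0.003629
  k=1: C(28,1)·0.181818^1·0.818182^27 = 0.022581
  k=2: C(28,2)·0.181818^2·0.818182^26 = 0.067743
1 − 0.093953 = 0.906047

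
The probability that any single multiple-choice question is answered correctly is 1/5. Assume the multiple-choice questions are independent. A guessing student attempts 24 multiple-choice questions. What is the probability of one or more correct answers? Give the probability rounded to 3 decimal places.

0.995

P(at least one) = 1 − P(none) = 1 − (1 − 0.20)^24
= 1 − 0.00472 = 0.99528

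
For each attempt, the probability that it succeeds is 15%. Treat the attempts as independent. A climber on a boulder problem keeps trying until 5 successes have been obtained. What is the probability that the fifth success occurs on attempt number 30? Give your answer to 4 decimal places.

0.0310

Y = trial on which the fifth success occurs; negative binomial, r=5, p=0.15.
P(Y=30) = C(29,4) · p^5 · (1−p)^25
= 23751 · 7.5937e-05 · 0.017198 = 0.031018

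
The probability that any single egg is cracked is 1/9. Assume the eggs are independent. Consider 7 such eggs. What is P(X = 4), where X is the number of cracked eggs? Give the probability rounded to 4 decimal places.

X ~ Binomial(n=7, p=0.111111).
P(X=4) = C(7,4) · p^4 · (1−p)^3
= 35 · 0.00015242 · 0.70233 = 0.003747

0.0037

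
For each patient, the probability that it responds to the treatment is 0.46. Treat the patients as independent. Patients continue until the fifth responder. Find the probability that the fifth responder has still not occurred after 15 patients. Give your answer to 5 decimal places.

Needing more than 15 patients ⇔ fewer than 5 successes in the first 15. With X ~ Binomial(15, 0.46), P(Y > 15) = P(X ≤ 4).
  k=0: C(15,0)·0.46^0·0.54^15 = 0.0000968
  k=1: C(15,1)·0.46^1·0.54^14 = 0.0012370
  k=2: C(15,2)·0.46^2·0.54^13 = 0.0073760
  k=3: C(15,3)·0.46^3·0.54^12 = 0.0272276
  k=4: C(15,4)·0.46^4·0.54^11 = 0.0695817
P(X ≤ 4) = 0.1055192

0.10552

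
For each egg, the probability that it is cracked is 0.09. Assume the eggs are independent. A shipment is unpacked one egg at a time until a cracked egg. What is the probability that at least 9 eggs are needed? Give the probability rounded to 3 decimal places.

0.470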